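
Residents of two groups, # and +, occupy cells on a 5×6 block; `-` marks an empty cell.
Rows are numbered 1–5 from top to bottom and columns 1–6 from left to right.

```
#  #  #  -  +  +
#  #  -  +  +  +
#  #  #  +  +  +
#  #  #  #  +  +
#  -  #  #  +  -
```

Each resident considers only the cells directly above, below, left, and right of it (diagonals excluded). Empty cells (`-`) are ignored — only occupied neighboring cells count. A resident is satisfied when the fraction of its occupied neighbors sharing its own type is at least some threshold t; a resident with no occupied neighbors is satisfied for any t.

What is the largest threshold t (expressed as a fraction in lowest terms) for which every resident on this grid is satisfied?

1/2

(1,1)# 2/2
(1,2)# 3/3
(1,3)# 1/1
(1,5)+ 2/2
(1,6)+ 2/2
(2,1)# 3/3
(2,2)# 3/3
(2,4)+ 2/2
(2,5)+ 4/4
(2,6)+ 3/3
(3,1)# 3/3
(3,2)# 4/4
(3,3)# 2/3
(3,4)+ 2/4
(3,5)+ 4/4
(3,6)+ 3/3
(4,1)# 3/3
(4,2)# 3/3
(4,3)# 4/4
(4,4)# 2/4
(4,5)+ 3/4
(4,6)+ 2/2
(5,1)# 1/1
(5,3)# 2/2
(5,4)# 2/3
(5,5)+ 1/2
The smallest same-type fraction is 2/4 at (3,4), which reduces to 1/2. Any threshold above that leaves this resident unsatisfied.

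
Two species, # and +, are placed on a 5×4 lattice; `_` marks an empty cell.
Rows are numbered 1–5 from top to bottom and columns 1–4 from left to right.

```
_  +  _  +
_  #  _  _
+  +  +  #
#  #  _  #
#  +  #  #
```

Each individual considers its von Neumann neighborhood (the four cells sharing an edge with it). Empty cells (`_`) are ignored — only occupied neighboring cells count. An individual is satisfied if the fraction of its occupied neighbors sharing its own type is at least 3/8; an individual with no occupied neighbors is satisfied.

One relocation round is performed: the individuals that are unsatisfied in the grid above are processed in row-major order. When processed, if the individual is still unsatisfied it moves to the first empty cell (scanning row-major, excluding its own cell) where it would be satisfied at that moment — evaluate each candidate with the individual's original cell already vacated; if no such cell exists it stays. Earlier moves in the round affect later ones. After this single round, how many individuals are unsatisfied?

2

Initially unsatisfied (in order): (1,2), (2,2), (4,2), (5,2).
  (1,2) → (1,1).
  (2,2) → (2,4).
  (4,2) → (2,3).
  (5,2) → (1,2).
Resulting grid:
+ + _ +
_ _ # #
+ + + #
# _ _ #
# _ # #
Unsatisfied now: (1,4), (3,3).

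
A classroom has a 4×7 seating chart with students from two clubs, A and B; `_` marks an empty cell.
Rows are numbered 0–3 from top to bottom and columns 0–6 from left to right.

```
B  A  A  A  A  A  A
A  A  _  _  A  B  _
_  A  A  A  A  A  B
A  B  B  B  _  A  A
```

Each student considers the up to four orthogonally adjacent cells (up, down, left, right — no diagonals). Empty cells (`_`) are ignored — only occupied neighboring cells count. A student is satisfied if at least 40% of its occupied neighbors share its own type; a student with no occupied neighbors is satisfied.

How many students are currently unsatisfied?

5

(0,0)B 0/2 unhappy
(0,1)A 2/3 ok
(0,2)A 2/2 ok
(0,3)A 2/2 ok
(0,4)A 3/3 ok
(0,5)A 2/3 ok
(0,6)A 1/1 ok
(1,0)A 1/2 ok
(1,1)A 3/3 ok
(1,4)A 2/3 ok
(1,5)B 0/3 unhappy
(2,1)A 2/3 ok
(2,2)A 2/3 ok
(2,3)A 2/3 ok
(2,4)A 3/3 ok
(2,5)A 2/4 ok
(2,6)B 0/2 unhappy
(3,0)A 0/1 unhappy
(3,1)B 1/3 unhappy
(3,2)B 2/3 ok
(3,3)B 1/2 ok
(3,5)A 2/2 ok
(3,6)A 1/2 ok
Unsatisfied: (0,0), (1,5), (2,6), (3,0), (3,1) — 5 in total.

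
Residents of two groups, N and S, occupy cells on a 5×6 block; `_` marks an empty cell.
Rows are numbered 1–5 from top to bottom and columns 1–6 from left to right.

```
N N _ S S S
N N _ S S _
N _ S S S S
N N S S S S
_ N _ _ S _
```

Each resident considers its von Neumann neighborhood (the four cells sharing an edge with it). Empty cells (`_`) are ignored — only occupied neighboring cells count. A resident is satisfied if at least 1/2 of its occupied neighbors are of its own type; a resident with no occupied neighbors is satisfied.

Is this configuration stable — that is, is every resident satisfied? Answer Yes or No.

Yes

Row 1: (1,1)N 2/2 ✓ · (1,2)N 2/2 ✓ · (1,4)S 2/2 ✓ · (1,5)S 3/3 ✓ · (1,6)S 1/1 ✓
Row 2: (2,1)N 3/3 ✓ · (2,2)N 2/2 ✓ · (2,4)S 3/3 ✓ · (2,5)S 3/3 ✓
Row 3: (3,1)N 2/2 ✓ · (3,3)S 2/2 ✓ · (3,4)S 4/4 ✓ · (3,5)S 4/4 ✓ · (3,6)S 2/2 ✓
Row 4: (4,1)N 2/2 ✓ · (4,2)N 2/3 ✓ · (4,3)S 2/3 ✓ · (4,4)S 3/3 ✓ · (4,5)S 4/4 ✓ · (4,6)S 2/2 ✓
Row 5: (5,2)N 1/1 ✓ · (5,5)S 1/1 ✓
All meet the threshold, so the configuration is stable.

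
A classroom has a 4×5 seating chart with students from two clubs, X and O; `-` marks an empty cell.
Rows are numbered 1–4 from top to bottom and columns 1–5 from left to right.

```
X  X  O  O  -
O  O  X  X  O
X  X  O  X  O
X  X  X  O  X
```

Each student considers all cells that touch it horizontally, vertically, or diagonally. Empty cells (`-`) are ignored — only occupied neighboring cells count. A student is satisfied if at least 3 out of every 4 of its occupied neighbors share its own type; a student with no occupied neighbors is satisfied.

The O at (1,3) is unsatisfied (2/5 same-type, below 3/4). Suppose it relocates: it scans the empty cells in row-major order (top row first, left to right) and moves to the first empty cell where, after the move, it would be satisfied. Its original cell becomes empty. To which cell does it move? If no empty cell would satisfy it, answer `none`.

none

Vacating (1,3). Empty cells in order:
  (1,5): 2/3 same-type → still unsatisfied.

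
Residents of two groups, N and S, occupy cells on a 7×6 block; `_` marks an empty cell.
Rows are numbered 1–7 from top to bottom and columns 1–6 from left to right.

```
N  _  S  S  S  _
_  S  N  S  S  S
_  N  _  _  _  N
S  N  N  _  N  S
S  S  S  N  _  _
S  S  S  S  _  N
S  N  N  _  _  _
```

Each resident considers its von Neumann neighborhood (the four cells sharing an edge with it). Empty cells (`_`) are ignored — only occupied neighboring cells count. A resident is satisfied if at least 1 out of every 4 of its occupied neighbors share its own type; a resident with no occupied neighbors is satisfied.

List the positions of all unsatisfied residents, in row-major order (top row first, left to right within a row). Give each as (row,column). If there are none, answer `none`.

(1,1)N 0/0 ✓
(1,3)S 1/2 ✓
(1,4)S 3/3 ✓
(1,5)S 2/2 ✓
(2,2)S 0/2 ✗
(2,3)N 0/3 ✗
(2,4)S 2/3 ✓
(2,5)S 3/3 ✓
(2,6)S 1/2 ✓
(3,2)N 1/2 ✓
(3,6)N 0/2 ✗
(4,1)S 1/2 ✓
(4,2)N 2/4 ✓
(4,3)N 1/2 ✓
(4,5)N 0/1 ✗
(4,6)S 0/2 ✗
(5,1)S 3/3 ✓
(5,2)S 3/4 ✓
(5,3)S 2/4 ✓
(5,4)N 0/2 ✗
(6,1)S 3/3 ✓
(6,2)S 3/4 ✓
(6,3)S 3/4 ✓
(6,4)S 1/2 ✓
(6,6)N 0/0 ✓
(7,1)S 1/2 ✓
(7,2)N 1/3 ✓
(7,3)N 1/2 ✓

(2,2), (2,3), (3,6), (4,5), (4,6), (5,4)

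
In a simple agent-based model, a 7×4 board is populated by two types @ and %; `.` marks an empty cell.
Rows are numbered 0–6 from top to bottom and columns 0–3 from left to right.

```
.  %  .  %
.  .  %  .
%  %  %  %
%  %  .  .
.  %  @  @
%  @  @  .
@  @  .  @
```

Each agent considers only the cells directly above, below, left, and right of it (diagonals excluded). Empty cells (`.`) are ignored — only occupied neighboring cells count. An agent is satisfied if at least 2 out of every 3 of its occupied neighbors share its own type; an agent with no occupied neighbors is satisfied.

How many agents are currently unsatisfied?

4

(0,1)% 0/0 ok
(0,3)% 0/0 ok
(1,2)% 1/1 ok
(2,0)% 2/2 ok
(2,1)% 3/3 ok
(2,2)% 3/3 ok
(2,3)% 1/1 ok
(3,0)% 2/2 ok
(3,1)% 3/3 ok
(4,1)% 1/3 unhappy
(4,2)@ 2/3 ok
(4,3)@ 1/1 ok
(5,0)% 0/2 unhappy
(5,1)@ 2/4 unhappy
(5,2)@ 2/2 ok
(6,0)@ 1/2 unhappy
(6,1)@ 2/2 ok
(6,3)@ 0/0 ok
Unsatisfied: (4,1), (5,0), (5,1), (6,0) — 4 in total.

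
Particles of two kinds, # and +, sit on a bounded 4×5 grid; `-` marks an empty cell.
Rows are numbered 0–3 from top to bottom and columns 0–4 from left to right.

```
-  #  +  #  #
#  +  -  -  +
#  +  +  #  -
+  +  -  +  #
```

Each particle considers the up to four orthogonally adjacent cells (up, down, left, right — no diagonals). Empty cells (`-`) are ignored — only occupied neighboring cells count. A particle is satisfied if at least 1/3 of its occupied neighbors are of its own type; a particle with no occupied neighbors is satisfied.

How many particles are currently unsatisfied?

6

Row 0: (0,1)# 0/2 unhappy · (0,2)+ 0/2 unhappy · (0,3)# 1/2 ok · (0,4)# 1/2 ok
Row 1: (1,0)# 1/2 ok · (1,1)+ 1/3 ok · (1,4)+ 0/1 unhappy
Row 2: (2,0)# 1/3 ok · (2,1)+ 3/4 ok · (2,2)+ 1/2 ok · (2,3)# 0/2 unhappy
Row 3: (3,0)+ 1/2 ok · (3,1)+ 2/2 ok · (3,3)+ 0/2 unhappy · (3,4)# 0/1 unhappy
Unsatisfied: (0,1), (0,2), (1,4), (2,3), (3,3), (3,4) — 6 in total.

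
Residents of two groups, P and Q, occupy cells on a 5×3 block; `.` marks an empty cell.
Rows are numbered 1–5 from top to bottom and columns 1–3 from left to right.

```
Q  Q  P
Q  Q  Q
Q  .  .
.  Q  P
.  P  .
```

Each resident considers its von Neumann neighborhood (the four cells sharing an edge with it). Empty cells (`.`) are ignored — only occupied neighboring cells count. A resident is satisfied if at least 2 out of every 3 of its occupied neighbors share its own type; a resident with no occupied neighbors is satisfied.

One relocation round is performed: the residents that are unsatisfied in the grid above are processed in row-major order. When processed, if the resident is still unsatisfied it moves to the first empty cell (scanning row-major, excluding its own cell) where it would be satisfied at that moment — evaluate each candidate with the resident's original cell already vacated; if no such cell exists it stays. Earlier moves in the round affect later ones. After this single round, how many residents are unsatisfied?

Initially unsatisfied (in order): (1,3), (2,3), (4,2), (4,3), (5,2).
  (1,3) → (5,1).
  (2,3): now satisfied by earlier moves; stays.
  (4,2) → (1,3).
  (4,3): now satisfied by earlier moves; stays.
  (5,2): now satisfied by earlier moves; stays.
Resulting grid:
Q Q Q
Q Q Q
Q . .
. . P
P P .
All satisfied now.

0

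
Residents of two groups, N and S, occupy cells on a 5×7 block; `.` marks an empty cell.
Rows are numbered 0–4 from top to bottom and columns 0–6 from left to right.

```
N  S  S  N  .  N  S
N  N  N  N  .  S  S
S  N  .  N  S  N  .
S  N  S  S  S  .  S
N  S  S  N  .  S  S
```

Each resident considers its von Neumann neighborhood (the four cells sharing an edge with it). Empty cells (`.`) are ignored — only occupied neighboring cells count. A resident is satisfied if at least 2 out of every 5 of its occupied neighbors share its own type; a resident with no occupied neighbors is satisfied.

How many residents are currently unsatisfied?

Row 0: (0,0)N 1/2 ok · (0,1)S 1/3 unhappy · (0,2)S 1/3 unhappy · (0,3)N 1/2 ok · (0,5)N 0/2 unhappy · (0,6)S 1/2 ok
Row 1: (1,0)N 2/3 ok · (1,1)N 3/4 ok · (1,2)N 2/3 ok · (1,3)N 3/3 ok · (1,5)S 1/3 unhappy · (1,6)S 2/2 ok
Row 2: (2,0)S 1/3 unhappy · (2,1)N 2/3 ok · (2,3)N 1/3 unhappy · (2,4)S 1/3 unhappy · (2,5)N 0/2 unhappy
Row 3: (3,0)S 1/3 unhappy · (3,1)N 1/4 unhappy · (3,2)S 2/3 ok · (3,3)S 2/4 ok · (3,4)S 2/2 ok · (3,6)S 1/1 ok
Row 4: (4,0)N 0/2 unhappy · (4,1)S 1/3 unhappy · (4,2)S 2/3 ok · (4,3)N 0/2 unhappy · (4,5)S 1/1 ok · (4,6)S 2/2 ok
Unsatisfied: (0,1), (0,2), (0,5), (1,5), (2,0), (2,3), (2,4), (2,5), (3,0), (3,1), (4,0), (4,1), (4,3) — 13 in total.

13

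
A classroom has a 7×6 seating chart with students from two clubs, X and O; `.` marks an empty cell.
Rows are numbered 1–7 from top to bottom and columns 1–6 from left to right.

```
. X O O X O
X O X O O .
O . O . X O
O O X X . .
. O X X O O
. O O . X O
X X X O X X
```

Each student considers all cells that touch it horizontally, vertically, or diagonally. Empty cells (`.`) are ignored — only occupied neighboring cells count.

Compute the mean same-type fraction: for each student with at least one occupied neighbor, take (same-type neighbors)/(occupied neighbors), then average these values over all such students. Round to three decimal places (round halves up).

(1,2)X 2/4
(1,3)O 3/5
(1,4)O 3/5
(1,5)X 0/4
(1,6)O 1/2
(2,1)X 1/3
(2,2)O 3/6
(2,3)X 1/6
(2,4)O 4/7
(2,5)O 4/6
(3,1)O 3/4
(3,3)O 3/6
(3,5)X 1/4
(3,6)O 1/2
(4,1)O 3/3
(4,2)O 4/6
(4,3)X 3/6
(4,4)X 4/6
(5,2)O 4/6
(5,3)X 3/7
(5,4)X 4/6
(5,5)O 2/5
(5,6)O 2/3
(6,2)O 2/6
(6,3)O 3/7
(6,5)X 3/7
(6,6)O 2/5
(7,1)X 1/2
(7,2)X 2/4
(7,3)X 1/4
(7,4)O 1/4
(7,5)X 2/4
(7,6)X 2/3
Sum over 33 students: 2/4 + 3/5 + 3/5 + 0/4 + 1/2 + 1/3 + 3/6 + 1/6 + 4/7 + 4/6 + 3/4 + 3/6 + 1/4 + 1/2 + 3/3 + 4/6 + 3/6 + 4/6 + 4/6 + 3/7 + 4/6 + 2/5 + 2/3 + 2/6 + 3/7 + 3/7 + 2/5 + 1/2 + 2/4 + 1/4 + 1/4 + 2/4 + 2/3 = 229/14; mean = 229/14 ÷ 33 = 229/462 = 0.495670… → 0.496.

0.496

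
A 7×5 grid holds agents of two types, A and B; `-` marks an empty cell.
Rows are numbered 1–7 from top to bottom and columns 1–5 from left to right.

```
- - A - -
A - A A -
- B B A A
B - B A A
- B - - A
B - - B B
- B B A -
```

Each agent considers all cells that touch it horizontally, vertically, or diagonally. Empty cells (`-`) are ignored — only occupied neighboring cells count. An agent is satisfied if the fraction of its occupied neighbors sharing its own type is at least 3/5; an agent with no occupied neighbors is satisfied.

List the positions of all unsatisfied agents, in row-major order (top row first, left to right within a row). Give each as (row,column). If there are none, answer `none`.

(1,3)A 2/2 ✓
(2,1)A 0/1 ✗
(2,3)A 3/5 ✓
(2,4)A 4/5 ✓
(3,2)B 3/5 ✓
(3,3)B 2/6 ✗
(3,4)A 5/7 ✓
(3,5)A 4/4 ✓
(4,1)B 2/2 ✓
(4,3)B 3/5 ✓
(4,4)A 4/6 ✓
(4,5)A 4/4 ✓
(5,2)B 3/3 ✓
(5,5)A 2/4 ✗
(6,1)B 2/2 ✓
(6,4)B 2/4 ✗
(6,5)B 1/3 ✗
(7,2)B 2/2 ✓
(7,3)B 2/3 ✓
(7,4)A 0/3 ✗

(2,1), (3,3), (5,5), (6,4), (6,5), (7,4)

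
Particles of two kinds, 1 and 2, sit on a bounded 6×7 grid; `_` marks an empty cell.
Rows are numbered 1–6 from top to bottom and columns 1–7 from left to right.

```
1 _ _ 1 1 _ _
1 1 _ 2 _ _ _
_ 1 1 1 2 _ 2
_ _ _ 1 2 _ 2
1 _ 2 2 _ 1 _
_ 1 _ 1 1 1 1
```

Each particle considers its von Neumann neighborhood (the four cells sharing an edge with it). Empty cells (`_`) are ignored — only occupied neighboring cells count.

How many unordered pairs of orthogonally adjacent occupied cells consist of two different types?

6

Scan each occupied cell's neighbors to the right and below so each pair is counted once.
Row 1: 1(1,1)–1(2,1)= 1(1,4)–1(1,5)= 1(1,4)–2(2,4)≠  → 1/3 unlike.
Row 2: 1(2,1)–1(2,2)= 1(2,2)–1(3,2)= 2(2,4)–1(3,4)≠  → 1/3 unlike.
Row 3: 1(3,2)–1(3,3)= 1(3,3)–1(3,4)= 1(3,4)–2(3,5)≠ 1(3,4)–1(4,4)= 2(3,5)–2(4,5)= 2(3,7)–2(4,7)=  → 1/6 unlike.
Row 4: 1(4,4)–2(4,5)≠ 1(4,4)–2(5,4)≠  → 2/2 unlike.
Row 5: 2(5,3)–2(5,4)= 2(5,4)–1(6,4)≠ 1(5,6)–1(6,6)=  → 1/3 unlike.
Row 6: 1(6,4)–1(6,5)= 1(6,5)–1(6,6)= 1(6,6)–1(6,7)=  → 0/3 unlike.
Total adjacent occupied pairs: 20; unlike-type pairs: 6.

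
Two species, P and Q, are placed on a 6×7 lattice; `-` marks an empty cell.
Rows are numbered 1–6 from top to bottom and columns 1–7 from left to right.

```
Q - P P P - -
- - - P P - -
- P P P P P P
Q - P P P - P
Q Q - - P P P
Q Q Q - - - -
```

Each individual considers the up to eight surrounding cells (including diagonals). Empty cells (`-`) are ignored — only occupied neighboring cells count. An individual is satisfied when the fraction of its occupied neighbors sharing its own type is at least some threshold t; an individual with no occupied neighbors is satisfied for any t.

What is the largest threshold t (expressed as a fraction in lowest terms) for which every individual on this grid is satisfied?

Row 1: (1,1)Q — no occupied neighbors · (1,3)P 2/2 · (1,4)P 4/4 · (1,5)P 3/3
Row 2: (2,4)P 7/7 · (2,5)P 6/6
Row 3: (3,2)P 2/3 · (3,3)P 5/5 · (3,4)P 7/7 · (3,5)P 6/6 · (3,6)P 5/5 · (3,7)P 2/2
Row 4: (4,1)Q 2/3 · (4,3)P 4/5 · (4,4)P 6/6 · (4,5)P 6/6 · (4,7)P 4/4
Row 5: (5,1)Q 4/4 · (5,2)Q 5/6 · (5,5)P 3/3 · (5,6)P 4/4 · (5,7)P 2/2
Row 6: (6,1)Q 3/3 · (6,2)Q 4/4 · (6,3)Q 2/2
The smallest same-type fraction is 2/3 at (3,2), which reduces to 2/3. Any threshold above that leaves this individual unsatisfied.

2/3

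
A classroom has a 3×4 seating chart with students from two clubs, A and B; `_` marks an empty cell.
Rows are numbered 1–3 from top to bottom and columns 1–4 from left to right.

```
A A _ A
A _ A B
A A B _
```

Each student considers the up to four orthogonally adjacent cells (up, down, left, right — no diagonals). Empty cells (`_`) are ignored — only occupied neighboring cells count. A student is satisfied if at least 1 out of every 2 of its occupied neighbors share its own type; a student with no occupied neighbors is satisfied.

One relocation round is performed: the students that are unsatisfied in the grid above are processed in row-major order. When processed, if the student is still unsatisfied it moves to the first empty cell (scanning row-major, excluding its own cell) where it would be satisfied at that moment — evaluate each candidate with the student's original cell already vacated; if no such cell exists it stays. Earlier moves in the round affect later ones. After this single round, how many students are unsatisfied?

Initially unsatisfied (in order): (1,4), (2,3), (2,4), (3,3).
  (1,4) → (1,3).
  (2,3) → (1,4).
  (2,4) → (2,3).
  (3,3): now satisfied by earlier moves; stays.
Resulting grid:
A A A A
A _ B _
A A B _
All satisfied now.

0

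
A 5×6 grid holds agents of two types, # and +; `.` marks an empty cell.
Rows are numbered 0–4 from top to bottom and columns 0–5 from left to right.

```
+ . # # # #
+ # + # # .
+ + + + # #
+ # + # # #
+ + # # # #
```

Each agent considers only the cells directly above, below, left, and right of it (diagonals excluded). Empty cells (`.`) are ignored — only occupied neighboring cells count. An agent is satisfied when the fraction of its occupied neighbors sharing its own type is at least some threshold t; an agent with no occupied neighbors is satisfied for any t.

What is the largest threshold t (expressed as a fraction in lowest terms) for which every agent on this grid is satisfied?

(0,0)+ 1/1
(0,2)# 1/2
(0,3)# 3/3
(0,4)# 3/3
(0,5)# 1/1
(1,0)+ 2/3
(1,1)# 0/3
(1,2)+ 1/4
(1,3)# 2/4
(1,4)# 3/3
(2,0)+ 3/3
(2,1)+ 2/4
(2,2)+ 4/4
(2,3)+ 1/4
(2,4)# 3/4
(2,5)# 2/2
(3,0)+ 2/3
(3,1)# 0/4
(3,2)+ 1/4
(3,3)# 2/4
(3,4)# 4/4
(3,5)# 3/3
(4,0)+ 2/2
(4,1)+ 1/3
(4,2)# 1/3
(4,3)# 3/3
(4,4)# 3/3
(4,5)# 2/2
The smallest same-type fraction is 0/3 at (1,1), which reduces to 0/1. Any threshold above that leaves this agent unsatisfied.

0/1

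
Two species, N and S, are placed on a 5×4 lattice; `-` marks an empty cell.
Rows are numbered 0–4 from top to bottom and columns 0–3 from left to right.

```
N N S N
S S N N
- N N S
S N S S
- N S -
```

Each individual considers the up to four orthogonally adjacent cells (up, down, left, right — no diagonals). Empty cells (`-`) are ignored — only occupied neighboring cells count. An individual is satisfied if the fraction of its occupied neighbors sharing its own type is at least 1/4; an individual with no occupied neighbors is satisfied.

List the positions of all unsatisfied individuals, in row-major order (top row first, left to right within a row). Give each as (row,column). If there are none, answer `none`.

(0,2), (3,0)

(0,0)N 1/2 ✓
(0,1)N 1/3 ✓
(0,2)S 0/3 ✗
(0,3)N 1/2 ✓
(1,0)S 1/2 ✓
(1,1)S 1/4 ✓
(1,2)N 2/4 ✓
(1,3)N 2/3 ✓
(2,1)N 2/3 ✓
(2,2)N 2/4 ✓
(2,3)S 1/3 ✓
(3,0)S 0/1 ✗
(3,1)N 2/4 ✓
(3,2)S 2/4 ✓
(3,3)S 2/2 ✓
(4,1)N 1/2 ✓
(4,2)S 1/2 ✓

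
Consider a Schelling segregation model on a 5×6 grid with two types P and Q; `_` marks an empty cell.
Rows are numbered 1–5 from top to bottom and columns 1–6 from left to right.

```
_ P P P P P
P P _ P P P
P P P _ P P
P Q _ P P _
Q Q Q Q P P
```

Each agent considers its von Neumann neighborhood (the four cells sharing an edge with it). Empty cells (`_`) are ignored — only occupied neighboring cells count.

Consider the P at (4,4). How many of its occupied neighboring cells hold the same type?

1

Occupied neighbors of (4,4): (5,4)=Q, (4,5)=P.
Same type (P): 1 of 2.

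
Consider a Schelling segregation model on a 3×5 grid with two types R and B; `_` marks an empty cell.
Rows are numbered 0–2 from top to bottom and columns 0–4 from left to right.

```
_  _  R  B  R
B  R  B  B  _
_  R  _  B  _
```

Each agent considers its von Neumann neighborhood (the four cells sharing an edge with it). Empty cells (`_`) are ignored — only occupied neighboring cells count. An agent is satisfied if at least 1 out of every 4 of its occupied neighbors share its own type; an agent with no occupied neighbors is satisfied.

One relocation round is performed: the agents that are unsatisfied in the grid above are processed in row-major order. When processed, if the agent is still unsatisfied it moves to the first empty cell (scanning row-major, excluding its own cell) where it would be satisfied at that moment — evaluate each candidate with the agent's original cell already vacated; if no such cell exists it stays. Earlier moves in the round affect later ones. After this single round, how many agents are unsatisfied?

Initially unsatisfied (in order): (0,2), (0,4), (1,0).
  (0,2) → (0,1).
  (0,4) → (0,0).
  (1,0) → (0,2).
Resulting grid:
R R B B _
_ R B B _
_ R _ B _
All satisfied now.

0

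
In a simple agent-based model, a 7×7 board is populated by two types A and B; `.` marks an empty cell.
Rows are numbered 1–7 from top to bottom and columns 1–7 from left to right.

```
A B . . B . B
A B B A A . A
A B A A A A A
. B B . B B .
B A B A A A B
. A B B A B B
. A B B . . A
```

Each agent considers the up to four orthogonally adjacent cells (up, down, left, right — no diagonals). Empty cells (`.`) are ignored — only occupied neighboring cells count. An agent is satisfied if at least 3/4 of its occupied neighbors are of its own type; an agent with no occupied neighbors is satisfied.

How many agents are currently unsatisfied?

Row 1: (1,1)A 1/2 not · (1,2)B 1/2 not · (1,5)B 0/1 not · (1,7)B 0/1 not
Row 2: (2,1)A 2/3 not · (2,2)B 3/4 satisfied · (2,3)B 1/3 not · (2,4)A 2/3 not · (2,5)A 2/3 not · (2,7)A 1/2 not
Row 3: (3,1)A 1/2 not · (3,2)B 2/4 not · (3,3)A 1/4 not · (3,4)A 3/3 satisfied · (3,5)A 3/4 satisfied · (3,6)A 2/3 not · (3,7)A 2/2 satisfied
Row 4: (4,2)B 2/3 not · (4,3)B 2/3 not · (4,5)B 1/3 not · (4,6)B 1/3 not
Row 5: (5,1)B 0/1 not · (5,2)A 1/4 not · (5,3)B 2/4 not · (5,4)A 1/3 not · (5,5)A 3/4 satisfied · (5,6)A 1/4 not · (5,7)B 1/2 not
Row 6: (6,2)A 2/3 not · (6,3)B 3/4 satisfied · (6,4)B 2/4 not · (6,5)A 1/3 not · (6,6)B 1/3 not · (6,7)B 2/3 not
Row 7: (7,2)A 1/2 not · (7,3)B 2/3 not · (7,4)B 2/2 satisfied · (7,7)A 0/1 not
Unsatisfied: (1,1), (1,2), (1,5), (1,7), (2,1), (2,3), (2,4), (2,5), (2,7), (3,1), (3,2), (3,3), (3,6), (4,2), (4,3), (4,5), (4,6), (5,1), (5,2), (5,3), (5,4), (5,6), (5,7), (6,2), (6,4), (6,5), (6,6), (6,7), (7,2), (7,3), (7,7) — 31 in total.

31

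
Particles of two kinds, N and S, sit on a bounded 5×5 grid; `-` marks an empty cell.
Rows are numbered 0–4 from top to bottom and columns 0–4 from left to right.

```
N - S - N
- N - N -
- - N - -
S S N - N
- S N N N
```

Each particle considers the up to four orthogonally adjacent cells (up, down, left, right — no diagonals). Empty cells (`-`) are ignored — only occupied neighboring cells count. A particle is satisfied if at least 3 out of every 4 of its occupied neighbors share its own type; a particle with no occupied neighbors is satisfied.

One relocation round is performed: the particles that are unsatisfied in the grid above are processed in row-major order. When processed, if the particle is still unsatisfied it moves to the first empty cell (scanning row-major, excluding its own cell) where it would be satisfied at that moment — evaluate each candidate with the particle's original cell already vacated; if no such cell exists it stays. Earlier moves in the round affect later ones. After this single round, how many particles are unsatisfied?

Initially unsatisfied (in order): (3,1), (3,2), (4,1), (4,2).
  (3,1) → (2,0).
  (3,2): now satisfied by earlier moves; stays.
  (4,1) → (4,0).
  (4,2): now satisfied by earlier moves; stays.
Resulting grid:
N - S - N
- N - N -
S - N - -
S - N - N
S - N N N
All satisfied now.

0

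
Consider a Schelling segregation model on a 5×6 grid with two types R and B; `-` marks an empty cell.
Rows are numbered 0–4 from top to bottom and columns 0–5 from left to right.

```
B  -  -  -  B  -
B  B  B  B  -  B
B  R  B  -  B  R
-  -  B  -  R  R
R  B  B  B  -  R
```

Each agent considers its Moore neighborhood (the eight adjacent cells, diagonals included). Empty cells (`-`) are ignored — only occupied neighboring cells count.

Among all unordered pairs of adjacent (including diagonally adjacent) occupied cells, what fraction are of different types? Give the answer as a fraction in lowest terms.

Scan each occupied cell's neighbors to the right and below (and the two forward diagonals) so each pair is counted once.
Row 0: B(0,0)–B(1,0)= B(0,0)–B(1,1)= B(0,4)–B(1,5)= B(0,4)–B(1,3)=  → 0/4 unlike.
Row 1: B(1,0)–B(1,1)= B(1,0)–B(2,0)= B(1,0)–R(2,1)≠ B(1,1)–B(1,2)= B(1,1)–R(2,1)≠ B(1,1)–B(2,2)= B(1,1)–B(2,0)= B(1,2)–B(1,3)= B(1,2)–B(2,2)= B(1,2)–R(2,1)≠ B(1,3)–B(2,4)= B(1,3)–B(2,2)= B(1,5)–R(2,5)≠ B(1,5)–B(2,4)=  → 4/14 unlike.
Row 2: B(2,0)–R(2,1)≠ R(2,1)–B(2,2)≠ R(2,1)–B(3,2)≠ B(2,2)–B(3,2)= B(2,4)–R(2,5)≠ B(2,4)–R(3,4)≠ B(2,4)–R(3,5)≠ R(2,5)–R(3,5)= R(2,5)–R(3,4)=  → 6/9 unlike.
Row 3: B(3,2)–B(4,2)= B(3,2)–B(4,3)= B(3,2)–B(4,1)= R(3,4)–R(3,5)= R(3,4)–R(4,5)= R(3,4)–B(4,3)≠ R(3,5)–R(4,5)=  → 1/7 unlike.
Row 4: R(4,0)–B(4,1)≠ B(4,1)–B(4,2)= B(4,2)–B(4,3)=  → 1/3 unlike.
Total adjacent occupied pairs: 37; unlike-type pairs: 12.
12/37 is already in lowest terms.

12/37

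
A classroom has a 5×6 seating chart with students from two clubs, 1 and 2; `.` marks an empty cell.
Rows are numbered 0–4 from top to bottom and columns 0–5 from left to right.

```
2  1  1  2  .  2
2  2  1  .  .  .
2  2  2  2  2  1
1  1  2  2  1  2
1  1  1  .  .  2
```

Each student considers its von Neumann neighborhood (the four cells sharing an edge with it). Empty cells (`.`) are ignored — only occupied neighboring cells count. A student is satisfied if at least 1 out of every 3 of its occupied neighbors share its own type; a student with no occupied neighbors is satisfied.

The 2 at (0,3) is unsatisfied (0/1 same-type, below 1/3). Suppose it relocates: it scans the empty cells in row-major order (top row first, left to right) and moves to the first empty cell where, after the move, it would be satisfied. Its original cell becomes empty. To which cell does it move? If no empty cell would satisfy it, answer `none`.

Vacating (0,3). Empty cells in order:
  (0,4): 1/1 same-type → satisfied — stop here.

(0,4)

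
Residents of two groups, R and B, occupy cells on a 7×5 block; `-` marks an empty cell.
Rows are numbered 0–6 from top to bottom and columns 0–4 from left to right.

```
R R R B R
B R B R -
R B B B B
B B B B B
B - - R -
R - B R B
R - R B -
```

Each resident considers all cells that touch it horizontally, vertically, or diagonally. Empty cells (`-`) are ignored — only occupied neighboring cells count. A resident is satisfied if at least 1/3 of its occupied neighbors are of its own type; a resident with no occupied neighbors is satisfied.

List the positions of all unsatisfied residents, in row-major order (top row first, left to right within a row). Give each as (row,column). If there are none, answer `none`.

(0,3), (1,0), (1,3), (2,0), (4,3), (5,2)

Row 0: (0,0)R 2/3 satisfied · (0,1)R 3/5 satisfied · (0,2)R 3/5 satisfied · (0,3)B 1/4 not · (0,4)R 1/2 satisfied
Row 1: (1,0)B 1/5 not · (1,1)R 4/8 satisfied · (1,2)B 4/8 satisfied · (1,3)R 2/7 not
Row 2: (2,0)R 1/5 not · (2,1)B 6/8 satisfied · (2,2)B 6/8 satisfied · (2,3)B 6/7 satisfied · (2,4)B 3/4 satisfied
Row 3: (3,0)B 3/4 satisfied · (3,1)B 5/6 satisfied · (3,2)B 5/6 satisfied · (3,3)B 5/6 satisfied · (3,4)B 3/4 satisfied
Row 4: (4,0)B 2/3 satisfied · (4,3)R 1/6 not
Row 5: (5,0)R 1/2 satisfied · (5,2)B 1/4 not · (5,3)R 2/5 satisfied · (5,4)B 1/3 satisfied
Row 6: (6,0)R 1/1 satisfied · (6,2)R 1/3 satisfied · (6,3)B 2/4 satisfied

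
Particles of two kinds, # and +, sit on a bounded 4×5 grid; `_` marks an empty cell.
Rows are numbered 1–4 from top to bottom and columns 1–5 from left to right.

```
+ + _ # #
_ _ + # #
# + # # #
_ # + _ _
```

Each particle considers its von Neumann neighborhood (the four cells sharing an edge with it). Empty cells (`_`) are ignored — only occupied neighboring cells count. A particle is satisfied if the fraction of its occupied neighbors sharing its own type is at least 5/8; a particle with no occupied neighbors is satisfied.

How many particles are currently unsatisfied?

6

(1,1)+ 1/1 satisfied
(1,2)+ 1/1 satisfied
(1,4)# 2/2 satisfied
(1,5)# 2/2 satisfied
(2,3)+ 0/2 not
(2,4)# 3/4 satisfied
(2,5)# 3/3 satisfied
(3,1)# 0/1 not
(3,2)+ 0/3 not
(3,3)# 1/4 not
(3,4)# 3/3 satisfied
(3,5)# 2/2 satisfied
(4,2)# 0/2 not
(4,3)+ 0/2 not
Unsatisfied: (2,3), (3,1), (3,2), (3,3), (4,2), (4,3) — 6 in total.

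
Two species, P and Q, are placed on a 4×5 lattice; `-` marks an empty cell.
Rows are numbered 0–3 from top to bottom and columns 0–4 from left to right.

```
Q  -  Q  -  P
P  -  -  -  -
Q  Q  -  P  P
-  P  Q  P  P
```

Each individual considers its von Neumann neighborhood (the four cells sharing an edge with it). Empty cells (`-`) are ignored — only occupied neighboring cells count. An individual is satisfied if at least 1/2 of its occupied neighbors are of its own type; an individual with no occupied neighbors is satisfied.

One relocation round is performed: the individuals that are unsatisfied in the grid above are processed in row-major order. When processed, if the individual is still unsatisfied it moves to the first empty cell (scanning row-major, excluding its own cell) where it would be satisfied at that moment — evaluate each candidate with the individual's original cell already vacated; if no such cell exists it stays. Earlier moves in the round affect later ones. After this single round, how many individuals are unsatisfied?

0

Initially unsatisfied (in order): (0,0), (1,0), (3,1), (3,2).
  (0,0) → (0,1).
  (1,0) → (0,3).
  (3,1) → (1,3).
  (3,2) → (0,0).
Resulting grid:
Q Q Q P P
- - - P -
Q Q - P P
- - - P P
All satisfied now.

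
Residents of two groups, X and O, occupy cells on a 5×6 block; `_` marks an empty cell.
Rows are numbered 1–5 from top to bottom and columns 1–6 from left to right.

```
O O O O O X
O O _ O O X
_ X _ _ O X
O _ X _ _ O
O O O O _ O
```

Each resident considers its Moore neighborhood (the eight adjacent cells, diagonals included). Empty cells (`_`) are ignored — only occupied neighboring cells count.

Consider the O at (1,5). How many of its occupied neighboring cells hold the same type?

3

Occupied neighbors of (1,5): (1,4)=O, (1,6)=X, (2,4)=O, (2,5)=O, (2,6)=X.
Same type (O): 3 of 5.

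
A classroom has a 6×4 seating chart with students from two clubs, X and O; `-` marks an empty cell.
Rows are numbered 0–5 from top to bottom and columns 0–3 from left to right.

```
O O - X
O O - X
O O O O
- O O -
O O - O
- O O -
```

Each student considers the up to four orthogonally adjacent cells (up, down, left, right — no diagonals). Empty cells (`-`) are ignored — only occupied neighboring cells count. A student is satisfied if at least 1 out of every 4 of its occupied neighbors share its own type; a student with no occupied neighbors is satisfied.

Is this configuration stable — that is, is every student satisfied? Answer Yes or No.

Yes

(0,0)O 2/2 ok
(0,1)O 2/2 ok
(0,3)X 1/1 ok
(1,0)O 3/3 ok
(1,1)O 3/3 ok
(1,3)X 1/2 ok
(2,0)O 2/2 ok
(2,1)O 4/4 ok
(2,2)O 3/3 ok
(2,3)O 1/2 ok
(3,1)O 3/3 ok
(3,2)O 2/2 ok
(4,0)O 1/1 ok
(4,1)O 3/3 ok
(4,3)O 0/0 ok
(5,1)O 2/2 ok
(5,2)O 1/1 ok
All meet the threshold, so the configuration is stable.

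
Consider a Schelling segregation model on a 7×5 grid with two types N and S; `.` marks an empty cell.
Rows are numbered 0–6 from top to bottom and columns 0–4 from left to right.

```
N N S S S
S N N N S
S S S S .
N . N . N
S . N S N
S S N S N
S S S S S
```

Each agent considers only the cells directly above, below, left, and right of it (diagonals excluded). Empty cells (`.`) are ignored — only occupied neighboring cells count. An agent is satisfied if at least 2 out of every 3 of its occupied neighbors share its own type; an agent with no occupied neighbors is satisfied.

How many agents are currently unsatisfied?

17

(0,0)N 1/2 ✗
(0,1)N 2/3 ✓
(0,2)S 1/3 ✗
(0,3)S 2/3 ✓
(0,4)S 2/2 ✓
(1,0)S 1/3 ✗
(1,1)N 2/4 ✗
(1,2)N 2/4 ✗
(1,3)N 1/4 ✗
(1,4)S 1/2 ✗
(2,0)S 2/3 ✓
(2,1)S 2/3 ✓
(2,2)S 2/4 ✗
(2,3)S 1/2 ✗
(3,0)N 0/2 ✗
(3,2)N 1/2 ✗
(3,4)N 1/1 ✓
(4,0)S 1/2 ✗
(4,2)N 2/3 ✓
(4,3)S 1/3 ✗
(4,4)N 2/3 ✓
(5,0)S 3/3 ✓
(5,1)S 2/3 ✓
(5,2)N 1/4 ✗
(5,3)S 2/4 ✗
(5,4)N 1/3 ✗
(6,0)S 2/2 ✓
(6,1)S 3/3 ✓
(6,2)S 2/3 ✓
(6,3)S 3/3 ✓
(6,4)S 1/2 ✗
Unsatisfied: (0,0), (0,2), (1,0), (1,1), (1,2), (1,3), (1,4), (2,2), (2,3), (3,0), (3,2), (4,0), (4,3), (5,2), (5,3), (5,4), (6,4) — 17 in total.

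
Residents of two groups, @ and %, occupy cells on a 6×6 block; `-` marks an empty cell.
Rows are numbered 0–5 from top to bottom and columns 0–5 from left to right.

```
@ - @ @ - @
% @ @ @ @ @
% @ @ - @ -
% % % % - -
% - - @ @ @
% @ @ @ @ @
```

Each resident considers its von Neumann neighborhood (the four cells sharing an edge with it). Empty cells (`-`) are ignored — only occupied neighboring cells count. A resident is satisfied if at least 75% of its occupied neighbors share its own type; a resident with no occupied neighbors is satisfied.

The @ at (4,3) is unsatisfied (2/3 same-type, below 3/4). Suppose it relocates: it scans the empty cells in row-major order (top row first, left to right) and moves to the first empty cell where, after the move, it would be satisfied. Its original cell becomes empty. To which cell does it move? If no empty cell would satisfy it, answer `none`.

Vacating (4,3). Empty cells in order:
  (0,1): 3/3 same-type → satisfied — stop here.

(0,1)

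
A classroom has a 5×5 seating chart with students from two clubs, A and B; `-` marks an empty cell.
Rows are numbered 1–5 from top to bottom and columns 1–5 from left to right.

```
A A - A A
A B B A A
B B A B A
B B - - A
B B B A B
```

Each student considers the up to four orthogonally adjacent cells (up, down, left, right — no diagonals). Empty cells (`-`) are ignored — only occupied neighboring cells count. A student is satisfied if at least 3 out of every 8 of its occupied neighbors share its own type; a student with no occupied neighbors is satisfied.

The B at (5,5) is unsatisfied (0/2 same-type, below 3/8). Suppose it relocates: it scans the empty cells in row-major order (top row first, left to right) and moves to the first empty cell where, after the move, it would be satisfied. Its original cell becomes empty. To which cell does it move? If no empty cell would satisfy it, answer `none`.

Vacating (5,5). Empty cells in order:
  (1,3): 1/3 same-type → still unsatisfied.
  (4,3): 2/3 same-type → satisfied — stop here.

(4,3)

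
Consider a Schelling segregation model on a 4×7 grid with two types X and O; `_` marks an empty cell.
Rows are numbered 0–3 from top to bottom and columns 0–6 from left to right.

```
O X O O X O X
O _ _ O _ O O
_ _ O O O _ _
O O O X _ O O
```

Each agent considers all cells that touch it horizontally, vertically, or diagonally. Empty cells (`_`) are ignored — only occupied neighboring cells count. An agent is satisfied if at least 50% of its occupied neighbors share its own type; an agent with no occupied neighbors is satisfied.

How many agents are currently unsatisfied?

Row 0: (0,0)O 1/2 ok · (0,1)X 0/3 unhappy · (0,2)O 2/3 ok · (0,3)O 2/3 ok · (0,4)X 0/4 unhappy · (0,5)O 2/4 ok · (0,6)X 0/3 unhappy
Row 1: (1,0)O 1/2 ok · (1,3)O 5/6 ok · (1,5)O 3/5 ok · (1,6)O 2/3 ok
Row 2: (2,2)O 4/5 ok · (2,3)O 4/5 ok · (2,4)O 4/5 ok
Row 3: (3,0)O 1/1 ok · (3,1)O 3/3 ok · (3,2)O 3/4 ok · (3,3)X 0/4 unhappy · (3,5)O 2/2 ok · (3,6)O 1/1 ok
Unsatisfied: (0,1), (0,4), (0,6), (3,3) — 4 in total.

4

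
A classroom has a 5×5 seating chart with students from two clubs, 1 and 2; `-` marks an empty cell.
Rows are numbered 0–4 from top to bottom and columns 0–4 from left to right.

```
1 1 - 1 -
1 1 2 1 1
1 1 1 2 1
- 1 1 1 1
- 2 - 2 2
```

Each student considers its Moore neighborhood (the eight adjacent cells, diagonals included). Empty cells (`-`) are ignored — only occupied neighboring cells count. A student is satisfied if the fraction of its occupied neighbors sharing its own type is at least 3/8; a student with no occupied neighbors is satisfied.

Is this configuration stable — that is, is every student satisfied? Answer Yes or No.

(0,0)1 3/3 ✓
(0,1)1 3/4 ✓
(0,3)1 2/3 ✓
(1,0)1 5/5 ✓
(1,1)1 6/7 ✓
(1,2)2 1/7 ✗
(1,3)1 4/6 ✓
(1,4)1 3/4 ✓
(2,0)1 4/4 ✓
(2,1)1 6/7 ✓
(2,2)1 6/8 ✓
(2,3)2 1/8 ✗
(2,4)1 4/5 ✓
(3,1)1 4/5 ✓
(3,2)1 4/7 ✓
(3,3)1 4/7 ✓
(3,4)1 2/5 ✓
(4,1)2 0/2 ✗
(4,3)2 1/4 ✗
(4,4)2 1/3 ✗
For instance (1,2) has only 1/7 same-type neighbors, below 3/8.

No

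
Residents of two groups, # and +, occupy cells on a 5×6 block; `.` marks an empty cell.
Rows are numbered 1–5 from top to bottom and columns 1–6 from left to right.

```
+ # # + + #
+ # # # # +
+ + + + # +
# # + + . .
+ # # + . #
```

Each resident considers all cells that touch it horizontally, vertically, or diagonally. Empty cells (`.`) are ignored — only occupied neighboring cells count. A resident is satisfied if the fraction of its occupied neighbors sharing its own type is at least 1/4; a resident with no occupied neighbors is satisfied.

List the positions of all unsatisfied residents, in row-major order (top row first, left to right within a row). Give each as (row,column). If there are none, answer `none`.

(1,1)+ 1/3 ✓
(1,2)# 3/5 ✓
(1,3)# 4/5 ✓
(1,4)+ 1/5 ✗
(1,5)+ 2/5 ✓
(1,6)# 1/3 ✓
(2,1)+ 3/5 ✓
(2,2)# 3/8 ✓
(2,3)# 4/8 ✓
(2,4)# 4/8 ✓
(2,5)# 3/8 ✓
(2,6)+ 2/5 ✓
(3,1)+ 2/5 ✓
(3,2)+ 4/8 ✓
(3,3)+ 4/8 ✓
(3,4)+ 3/7 ✓
(3,5)# 2/6 ✓
(3,6)+ 1/3 ✓
(4,1)# 2/5 ✓
(4,2)# 3/8 ✓
(4,3)+ 5/8 ✓
(4,4)+ 4/6 ✓
(5,1)+ 0/3 ✗
(5,2)# 3/5 ✓
(5,3)# 2/5 ✓
(5,4)+ 2/3 ✓
(5,6)# 0/0 ✓

(1,4), (5,1)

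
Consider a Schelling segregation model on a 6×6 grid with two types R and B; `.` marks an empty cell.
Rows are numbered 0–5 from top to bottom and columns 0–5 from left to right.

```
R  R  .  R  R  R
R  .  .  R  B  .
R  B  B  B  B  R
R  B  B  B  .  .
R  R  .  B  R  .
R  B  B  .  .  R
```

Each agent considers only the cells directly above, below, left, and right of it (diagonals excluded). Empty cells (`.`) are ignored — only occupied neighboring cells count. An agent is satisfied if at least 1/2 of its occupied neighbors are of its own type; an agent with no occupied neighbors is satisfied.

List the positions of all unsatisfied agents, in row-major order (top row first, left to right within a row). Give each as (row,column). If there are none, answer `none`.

(0,0)R 2/2 ✓
(0,1)R 1/1 ✓
(0,3)R 2/2 ✓
(0,4)R 2/3 ✓
(0,5)R 1/1 ✓
(1,0)R 2/2 ✓
(1,3)R 1/3 ✗
(1,4)B 1/3 ✗
(2,0)R 2/3 ✓
(2,1)B 2/3 ✓
(2,2)B 3/3 ✓
(2,3)B 3/4 ✓
(2,4)B 2/3 ✓
(2,5)R 0/1 ✗
(3,0)R 2/3 ✓
(3,1)B 2/4 ✓
(3,2)B 3/3 ✓
(3,3)B 3/3 ✓
(4,0)R 3/3 ✓
(4,1)R 1/3 ✗
(4,3)B 1/2 ✓
(4,4)R 0/1 ✗
(5,0)R 1/2 ✓
(5,1)B 1/3 ✗
(5,2)B 1/1 ✓
(5,5)R 0/0 ✓

(1,3), (1,4), (2,5), (4,1), (4,4), (5,1)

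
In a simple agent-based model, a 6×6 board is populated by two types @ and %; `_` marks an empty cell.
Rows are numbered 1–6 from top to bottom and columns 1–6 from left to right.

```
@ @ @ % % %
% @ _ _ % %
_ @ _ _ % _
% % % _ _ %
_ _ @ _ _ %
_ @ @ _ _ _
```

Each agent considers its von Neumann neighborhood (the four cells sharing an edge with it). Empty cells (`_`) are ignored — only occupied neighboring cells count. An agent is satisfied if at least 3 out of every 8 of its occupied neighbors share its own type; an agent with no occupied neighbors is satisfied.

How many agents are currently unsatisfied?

1

Row 1: (1,1)@ 1/2 ok · (1,2)@ 3/3 ok · (1,3)@ 1/2 ok · (1,4)% 1/2 ok · (1,5)% 3/3 ok · (1,6)% 2/2 ok
Row 2: (2,1)% 0/2 unhappy · (2,2)@ 2/3 ok · (2,5)% 3/3 ok · (2,6)% 2/2 ok
Row 3: (3,2)@ 1/2 ok · (3,5)% 1/1 ok
Row 4: (4,1)% 1/1 ok · (4,2)% 2/3 ok · (4,3)% 1/2 ok · (4,6)% 1/1 ok
Row 5: (5,3)@ 1/2 ok · (5,6)% 1/1 ok
Row 6: (6,2)@ 1/1 ok · (6,3)@ 2/2 ok
Unsatisfied: (2,1) — 1 in total.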